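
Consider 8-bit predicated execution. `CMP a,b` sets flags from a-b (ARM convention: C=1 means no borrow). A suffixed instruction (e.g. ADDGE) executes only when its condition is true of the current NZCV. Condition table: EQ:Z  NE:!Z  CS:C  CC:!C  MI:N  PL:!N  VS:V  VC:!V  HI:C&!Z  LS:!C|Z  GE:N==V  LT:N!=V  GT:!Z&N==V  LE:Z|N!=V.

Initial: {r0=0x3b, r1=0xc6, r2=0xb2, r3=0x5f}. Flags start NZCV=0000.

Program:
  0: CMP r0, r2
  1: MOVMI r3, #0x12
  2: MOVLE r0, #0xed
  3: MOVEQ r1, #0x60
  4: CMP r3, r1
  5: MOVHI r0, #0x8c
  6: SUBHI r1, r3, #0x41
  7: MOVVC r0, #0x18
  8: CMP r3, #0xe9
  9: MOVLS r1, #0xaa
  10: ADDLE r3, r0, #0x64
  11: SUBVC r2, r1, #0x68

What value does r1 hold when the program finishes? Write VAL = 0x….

VAL = 0xaa

0: ✓ CMP  NZCV=1001
1: ✓ MOVMI  r3←0x12
2: · MOVLE
3: · MOVEQ
4: ✓ CMP  NZCV=0000
5: · MOVHI
6: · SUBHI
7: ✓ MOVVC  r0←0x18
8: ✓ CMP  NZCV=0000
9: ✓ MOVLS  r1←0xaa
10: · ADDLE
11: ✓ SUBVC  r2←0x42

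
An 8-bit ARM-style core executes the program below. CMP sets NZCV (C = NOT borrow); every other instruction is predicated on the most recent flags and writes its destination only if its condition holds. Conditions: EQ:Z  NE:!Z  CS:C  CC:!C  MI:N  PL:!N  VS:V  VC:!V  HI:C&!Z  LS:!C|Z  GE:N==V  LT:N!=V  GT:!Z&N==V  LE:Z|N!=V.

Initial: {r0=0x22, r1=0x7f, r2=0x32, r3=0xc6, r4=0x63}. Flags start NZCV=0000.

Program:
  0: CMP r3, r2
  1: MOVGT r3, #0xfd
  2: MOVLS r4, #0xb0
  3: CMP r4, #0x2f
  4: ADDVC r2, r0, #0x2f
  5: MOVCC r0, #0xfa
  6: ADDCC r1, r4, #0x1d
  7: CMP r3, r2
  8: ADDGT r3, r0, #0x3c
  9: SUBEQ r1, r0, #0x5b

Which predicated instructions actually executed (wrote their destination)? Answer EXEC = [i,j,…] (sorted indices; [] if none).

0: ✓ CMP  NZCV=1010
1: · MOVGT
2: · MOVLS
3: ✓ CMP  NZCV=0010
4: ✓ ADDVC  r2←0x51
5: · MOVCC
6: · ADDCC
7: ✓ CMP  NZCV=0011
8: · ADDGT
9: · SUBEQ

EXEC = [4]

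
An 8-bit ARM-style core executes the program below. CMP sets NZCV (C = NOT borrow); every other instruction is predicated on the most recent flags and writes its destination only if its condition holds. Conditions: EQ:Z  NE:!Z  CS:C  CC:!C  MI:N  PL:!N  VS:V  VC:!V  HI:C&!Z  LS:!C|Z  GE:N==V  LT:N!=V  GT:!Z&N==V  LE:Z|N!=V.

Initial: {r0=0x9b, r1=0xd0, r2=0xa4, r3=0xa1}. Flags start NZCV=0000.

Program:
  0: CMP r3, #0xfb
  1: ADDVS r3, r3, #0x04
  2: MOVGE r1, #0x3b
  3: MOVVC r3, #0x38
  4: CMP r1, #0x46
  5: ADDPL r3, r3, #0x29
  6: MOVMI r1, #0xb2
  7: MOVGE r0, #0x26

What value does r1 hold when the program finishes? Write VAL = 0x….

0: ✓ CMP  NZCV=1000
1: · ADDVS
2: · MOVGE
3: ✓ MOVVC  r3←0x38
4: ✓ CMP  NZCV=1010
5: · ADDPL
6: ✓ MOVMI  r1←0xb2
7: · MOVGE

VAL = 0xb2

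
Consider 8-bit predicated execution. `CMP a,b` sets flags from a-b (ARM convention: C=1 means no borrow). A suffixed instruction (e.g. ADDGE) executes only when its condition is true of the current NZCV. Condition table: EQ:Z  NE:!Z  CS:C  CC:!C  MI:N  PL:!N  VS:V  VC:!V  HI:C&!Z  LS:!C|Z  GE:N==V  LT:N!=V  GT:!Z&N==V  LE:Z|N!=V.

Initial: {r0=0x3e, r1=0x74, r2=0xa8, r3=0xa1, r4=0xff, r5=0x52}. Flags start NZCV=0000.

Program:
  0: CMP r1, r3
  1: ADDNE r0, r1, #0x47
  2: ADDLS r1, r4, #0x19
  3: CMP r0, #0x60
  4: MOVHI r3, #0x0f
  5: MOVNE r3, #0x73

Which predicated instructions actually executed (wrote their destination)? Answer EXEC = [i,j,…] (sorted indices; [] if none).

EXEC = [1,2,4,5]

0: ✓ CMP  NZCV=1001
1: ✓ ADDNE  r0←0xbb
2: ✓ ADDLS  r1←0x18
3: ✓ CMP  NZCV=0011
4: ✓ MOVHI  r3←0x0f
5: ✓ MOVNE  r3←0x73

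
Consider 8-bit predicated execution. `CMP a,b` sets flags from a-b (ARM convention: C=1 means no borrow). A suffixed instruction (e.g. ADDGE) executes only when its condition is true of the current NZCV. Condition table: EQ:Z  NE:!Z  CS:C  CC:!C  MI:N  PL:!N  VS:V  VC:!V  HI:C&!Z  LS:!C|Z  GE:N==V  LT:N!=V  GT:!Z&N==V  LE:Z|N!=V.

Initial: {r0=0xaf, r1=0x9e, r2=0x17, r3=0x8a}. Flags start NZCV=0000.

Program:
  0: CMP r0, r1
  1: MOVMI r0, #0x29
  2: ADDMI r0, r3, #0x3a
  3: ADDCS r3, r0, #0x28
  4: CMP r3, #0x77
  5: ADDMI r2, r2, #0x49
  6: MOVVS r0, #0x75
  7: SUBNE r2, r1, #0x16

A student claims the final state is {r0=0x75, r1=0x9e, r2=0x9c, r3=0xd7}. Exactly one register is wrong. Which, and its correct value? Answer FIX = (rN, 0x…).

0: ✓ CMP  NZCV=0010
1: · MOVMI
2: · ADDMI
3: ✓ ADDCS  r3←0xd7
4: ✓ CMP  NZCV=0011
5: · ADDMI
6: ✓ MOVVS  r0←0x75
7: ✓ SUBNE  r2←0x88

FIX = (r2, 0x88)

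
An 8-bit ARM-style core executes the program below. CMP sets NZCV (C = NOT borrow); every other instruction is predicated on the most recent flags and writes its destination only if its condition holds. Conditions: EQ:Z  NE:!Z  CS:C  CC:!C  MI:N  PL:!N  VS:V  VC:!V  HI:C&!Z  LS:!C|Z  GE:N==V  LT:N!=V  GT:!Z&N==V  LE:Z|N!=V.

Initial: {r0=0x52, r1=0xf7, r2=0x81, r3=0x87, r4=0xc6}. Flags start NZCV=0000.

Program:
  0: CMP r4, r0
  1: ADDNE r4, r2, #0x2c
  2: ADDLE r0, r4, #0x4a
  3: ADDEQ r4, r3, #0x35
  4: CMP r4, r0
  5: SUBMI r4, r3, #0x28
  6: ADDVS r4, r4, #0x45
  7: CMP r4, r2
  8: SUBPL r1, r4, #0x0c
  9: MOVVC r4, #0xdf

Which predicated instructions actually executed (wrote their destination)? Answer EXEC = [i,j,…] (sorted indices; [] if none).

0: ✓ CMP  NZCV=0011
1: ✓ ADDNE  r4←0xad
2: ✓ ADDLE  r0←0xf7
3: · ADDEQ
4: ✓ CMP  NZCV=1000
5: ✓ SUBMI  r4←0x5f
6: · ADDVS
7: ✓ CMP  NZCV=1001
8: · SUBPL
9: · MOVVC

EXEC = [1,2,5]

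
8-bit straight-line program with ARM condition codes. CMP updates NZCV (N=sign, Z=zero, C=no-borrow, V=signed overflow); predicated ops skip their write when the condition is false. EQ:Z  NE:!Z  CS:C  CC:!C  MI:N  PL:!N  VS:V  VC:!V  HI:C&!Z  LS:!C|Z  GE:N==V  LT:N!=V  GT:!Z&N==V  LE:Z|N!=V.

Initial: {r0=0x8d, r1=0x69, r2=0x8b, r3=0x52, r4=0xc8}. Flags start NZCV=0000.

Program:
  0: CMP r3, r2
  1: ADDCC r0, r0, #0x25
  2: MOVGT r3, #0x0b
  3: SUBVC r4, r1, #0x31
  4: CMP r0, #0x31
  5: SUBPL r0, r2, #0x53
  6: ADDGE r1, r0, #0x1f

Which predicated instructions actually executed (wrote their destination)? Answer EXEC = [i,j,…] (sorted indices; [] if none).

0: ✓ CMP  NZCV=1001
1: ✓ ADDCC  r0←0xb2
2: ✓ MOVGT  r3←0x0b
3: · SUBVC
4: ✓ CMP  NZCV=1010
5: · SUBPL
6: · ADDGE

EXEC = [1,2]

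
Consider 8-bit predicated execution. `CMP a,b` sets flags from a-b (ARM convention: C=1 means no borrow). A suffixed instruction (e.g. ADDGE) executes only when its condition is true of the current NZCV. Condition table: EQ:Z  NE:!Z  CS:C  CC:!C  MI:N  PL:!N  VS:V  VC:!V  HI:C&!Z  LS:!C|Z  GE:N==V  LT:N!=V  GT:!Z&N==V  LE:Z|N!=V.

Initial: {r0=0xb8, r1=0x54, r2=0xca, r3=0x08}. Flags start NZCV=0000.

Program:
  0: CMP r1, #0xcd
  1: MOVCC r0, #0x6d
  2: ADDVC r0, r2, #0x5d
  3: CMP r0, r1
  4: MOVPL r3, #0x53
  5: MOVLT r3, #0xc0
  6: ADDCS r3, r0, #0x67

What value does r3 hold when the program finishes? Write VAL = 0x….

VAL = 0xd4

0: ✓ CMP  NZCV=1001
1: ✓ MOVCC  r0←0x6d
2: · ADDVC
3: ✓ CMP  NZCV=0010
4: ✓ MOVPL  r3←0x53
5: · MOVLT
6: ✓ ADDCS  r3←0xd4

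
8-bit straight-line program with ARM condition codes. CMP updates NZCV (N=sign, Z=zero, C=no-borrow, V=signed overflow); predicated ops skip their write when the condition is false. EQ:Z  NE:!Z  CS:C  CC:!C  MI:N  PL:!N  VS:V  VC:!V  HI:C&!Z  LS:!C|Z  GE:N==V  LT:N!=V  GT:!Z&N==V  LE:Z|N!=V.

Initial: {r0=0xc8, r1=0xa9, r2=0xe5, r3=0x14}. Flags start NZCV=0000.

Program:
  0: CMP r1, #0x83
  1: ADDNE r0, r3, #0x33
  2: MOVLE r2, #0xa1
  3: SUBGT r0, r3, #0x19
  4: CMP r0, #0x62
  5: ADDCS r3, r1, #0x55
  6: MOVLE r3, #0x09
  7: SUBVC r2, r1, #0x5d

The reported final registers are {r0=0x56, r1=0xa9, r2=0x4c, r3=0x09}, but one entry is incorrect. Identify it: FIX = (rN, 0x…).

0: ✓ CMP  NZCV=0010
1: ✓ ADDNE  r0←0x47
2: · MOVLE
3: ✓ SUBGT  r0←0xfb
4: ✓ CMP  NZCV=1010
5: ✓ ADDCS  r3←0xfe
6: ✓ MOVLE  r3←0x09
7: ✓ SUBVC  r2←0x4c

FIX = (r0, 0xfb)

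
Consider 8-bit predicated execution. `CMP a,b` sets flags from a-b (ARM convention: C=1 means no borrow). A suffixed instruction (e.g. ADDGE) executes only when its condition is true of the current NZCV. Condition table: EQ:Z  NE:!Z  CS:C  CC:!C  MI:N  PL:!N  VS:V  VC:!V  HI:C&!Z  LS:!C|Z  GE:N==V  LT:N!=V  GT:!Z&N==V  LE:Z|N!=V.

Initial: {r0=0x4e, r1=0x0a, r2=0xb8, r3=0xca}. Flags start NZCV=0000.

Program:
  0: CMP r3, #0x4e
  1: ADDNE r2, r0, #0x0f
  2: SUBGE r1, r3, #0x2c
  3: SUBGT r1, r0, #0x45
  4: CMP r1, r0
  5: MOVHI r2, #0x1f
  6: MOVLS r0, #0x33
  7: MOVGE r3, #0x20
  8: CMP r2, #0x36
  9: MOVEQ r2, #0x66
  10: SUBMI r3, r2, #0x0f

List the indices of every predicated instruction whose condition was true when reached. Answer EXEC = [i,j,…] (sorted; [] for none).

EXEC = [1,6]

0: ✓ CMP  NZCV=0011
1: ✓ ADDNE  r2←0x5d
2: · SUBGE
3: · SUBGT
4: ✓ CMP  NZCV=1000
5: · MOVHI
6: ✓ MOVLS  r0←0x33
7: · MOVGE
8: ✓ CMP  NZCV=0010
9: · MOVEQ
10: · SUBMI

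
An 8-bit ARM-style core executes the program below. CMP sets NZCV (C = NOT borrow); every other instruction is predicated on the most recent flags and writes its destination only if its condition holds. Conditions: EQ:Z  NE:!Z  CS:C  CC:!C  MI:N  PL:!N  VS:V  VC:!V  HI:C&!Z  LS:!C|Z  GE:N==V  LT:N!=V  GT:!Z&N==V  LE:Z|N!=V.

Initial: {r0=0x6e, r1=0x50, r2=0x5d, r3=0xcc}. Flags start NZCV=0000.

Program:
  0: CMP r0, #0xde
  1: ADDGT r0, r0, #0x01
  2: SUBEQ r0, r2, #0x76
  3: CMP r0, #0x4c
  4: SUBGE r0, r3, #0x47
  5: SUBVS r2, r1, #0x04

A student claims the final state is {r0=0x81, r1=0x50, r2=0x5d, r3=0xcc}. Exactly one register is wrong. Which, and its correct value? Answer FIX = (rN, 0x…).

FIX = (r0, 0x85)

0: ✓ CMP  NZCV=1001
1: ✓ ADDGT  r0←0x6f
2: · SUBEQ
3: ✓ CMP  NZCV=0010
4: ✓ SUBGE  r0←0x85
5: · SUBVS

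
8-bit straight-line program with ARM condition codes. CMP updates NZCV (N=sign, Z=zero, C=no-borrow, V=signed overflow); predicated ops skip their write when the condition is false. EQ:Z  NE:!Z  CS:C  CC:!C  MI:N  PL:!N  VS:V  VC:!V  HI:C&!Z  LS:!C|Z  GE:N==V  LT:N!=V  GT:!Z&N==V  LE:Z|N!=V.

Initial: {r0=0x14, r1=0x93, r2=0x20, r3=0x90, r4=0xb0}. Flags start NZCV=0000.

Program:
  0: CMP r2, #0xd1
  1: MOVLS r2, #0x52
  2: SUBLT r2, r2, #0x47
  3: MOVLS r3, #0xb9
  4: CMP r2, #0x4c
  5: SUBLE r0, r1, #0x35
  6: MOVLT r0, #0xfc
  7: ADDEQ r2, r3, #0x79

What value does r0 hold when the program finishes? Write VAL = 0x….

VAL = 0x14

0: ✓ CMP  NZCV=0000
1: ✓ MOVLS  r2←0x52
2: · SUBLT
3: ✓ MOVLS  r3←0xb9
4: ✓ CMP  NZCV=0010
5: · SUBLE
6: · MOVLT
7: · ADDEQ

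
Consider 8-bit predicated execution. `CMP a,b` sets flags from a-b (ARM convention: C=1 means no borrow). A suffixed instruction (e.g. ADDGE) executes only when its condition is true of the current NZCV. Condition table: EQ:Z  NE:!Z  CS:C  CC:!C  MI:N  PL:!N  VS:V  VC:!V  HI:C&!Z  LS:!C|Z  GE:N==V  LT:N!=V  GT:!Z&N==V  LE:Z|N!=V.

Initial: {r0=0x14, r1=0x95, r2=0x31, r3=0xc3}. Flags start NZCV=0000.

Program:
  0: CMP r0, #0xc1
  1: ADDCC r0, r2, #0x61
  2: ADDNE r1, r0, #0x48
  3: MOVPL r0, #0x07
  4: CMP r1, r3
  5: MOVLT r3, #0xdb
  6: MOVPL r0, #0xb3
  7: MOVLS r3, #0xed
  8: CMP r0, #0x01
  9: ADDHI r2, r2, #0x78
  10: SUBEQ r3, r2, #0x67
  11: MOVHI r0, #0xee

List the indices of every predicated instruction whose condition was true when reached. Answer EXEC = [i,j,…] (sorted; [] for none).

[0] flags=0000 → (cmp)
[1] flags=0000 CC?T → r0=0x92
[2] flags=0000 NE?T → r1=0xda
[3] flags=0000 PL?T → r0=0x07
[4] flags=0010 → (cmp)
[5] flags=0010 LT?F → skip
[6] flags=0010 PL?T → r0=0xb3
[7] flags=0010 LS?F → skip
[8] flags=1010 → (cmp)
[9] flags=1010 HI?T → r2=0xa9
[10] flags=1010 EQ?F → skip
[11] flags=1010 HI?T → r0=0xee

EXEC = [1,2,3,6,9,11]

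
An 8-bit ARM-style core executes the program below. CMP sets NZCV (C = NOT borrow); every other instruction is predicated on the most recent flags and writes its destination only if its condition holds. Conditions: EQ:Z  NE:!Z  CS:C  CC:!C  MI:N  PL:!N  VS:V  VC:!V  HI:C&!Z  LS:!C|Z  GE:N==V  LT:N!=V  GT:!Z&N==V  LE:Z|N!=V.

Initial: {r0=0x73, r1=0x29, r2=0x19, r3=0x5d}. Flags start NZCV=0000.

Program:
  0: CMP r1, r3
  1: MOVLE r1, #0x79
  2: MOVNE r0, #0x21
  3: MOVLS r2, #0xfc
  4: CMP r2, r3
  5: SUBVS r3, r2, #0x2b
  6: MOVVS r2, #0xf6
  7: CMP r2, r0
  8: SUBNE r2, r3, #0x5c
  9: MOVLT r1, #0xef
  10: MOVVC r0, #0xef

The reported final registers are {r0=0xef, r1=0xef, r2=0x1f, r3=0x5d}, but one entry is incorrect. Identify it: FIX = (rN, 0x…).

FIX = (r2, 0x01)

0: ✓ CMP  NZCV=1000
1: ✓ MOVLE  r1←0x79
2: ✓ MOVNE  r0←0x21
3: ✓ MOVLS  r2←0xfc
4: ✓ CMP  NZCV=1010
5: · SUBVS
6: · MOVVS
7: ✓ CMP  NZCV=1010
8: ✓ SUBNE  r2←0x01
9: ✓ MOVLT  r1←0xef
10: ✓ MOVVC  r0←0xef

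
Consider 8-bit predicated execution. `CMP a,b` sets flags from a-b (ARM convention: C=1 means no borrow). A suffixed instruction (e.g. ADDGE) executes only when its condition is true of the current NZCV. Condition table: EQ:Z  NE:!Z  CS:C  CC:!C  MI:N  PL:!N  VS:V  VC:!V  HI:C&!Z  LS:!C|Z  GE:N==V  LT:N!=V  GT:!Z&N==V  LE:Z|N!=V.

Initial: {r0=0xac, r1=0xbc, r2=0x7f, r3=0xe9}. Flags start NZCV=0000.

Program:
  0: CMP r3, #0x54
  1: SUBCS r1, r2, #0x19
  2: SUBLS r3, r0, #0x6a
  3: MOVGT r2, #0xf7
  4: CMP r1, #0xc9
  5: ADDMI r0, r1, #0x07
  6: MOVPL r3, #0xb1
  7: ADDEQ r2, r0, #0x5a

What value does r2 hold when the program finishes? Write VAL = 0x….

VAL = 0x7f

0: ✓ CMP  NZCV=1010
1: ✓ SUBCS  r1←0x66
2: · SUBLS
3: · MOVGT
4: ✓ CMP  NZCV=1001
5: ✓ ADDMI  r0←0x6d
6: · MOVPL
7: · ADDEQ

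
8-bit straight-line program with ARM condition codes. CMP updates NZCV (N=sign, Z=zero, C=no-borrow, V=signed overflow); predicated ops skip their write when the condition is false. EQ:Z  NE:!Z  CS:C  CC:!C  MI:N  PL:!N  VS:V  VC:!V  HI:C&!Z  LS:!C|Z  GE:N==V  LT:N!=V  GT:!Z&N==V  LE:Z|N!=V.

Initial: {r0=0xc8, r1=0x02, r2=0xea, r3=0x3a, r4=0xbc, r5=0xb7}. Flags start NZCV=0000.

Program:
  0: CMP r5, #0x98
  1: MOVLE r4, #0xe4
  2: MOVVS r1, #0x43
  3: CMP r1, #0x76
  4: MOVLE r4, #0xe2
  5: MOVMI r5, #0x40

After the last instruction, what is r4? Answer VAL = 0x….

VAL = 0xe2

[0] flags=0010 → (cmp)
[1] flags=0010 LE?F → skip
[2] flags=0010 VS?F → skip
[3] flags=1000 → (cmp)
[4] flags=1000 LE?T → r4=0xe2
[5] flags=1000 MI?T → r5=0x40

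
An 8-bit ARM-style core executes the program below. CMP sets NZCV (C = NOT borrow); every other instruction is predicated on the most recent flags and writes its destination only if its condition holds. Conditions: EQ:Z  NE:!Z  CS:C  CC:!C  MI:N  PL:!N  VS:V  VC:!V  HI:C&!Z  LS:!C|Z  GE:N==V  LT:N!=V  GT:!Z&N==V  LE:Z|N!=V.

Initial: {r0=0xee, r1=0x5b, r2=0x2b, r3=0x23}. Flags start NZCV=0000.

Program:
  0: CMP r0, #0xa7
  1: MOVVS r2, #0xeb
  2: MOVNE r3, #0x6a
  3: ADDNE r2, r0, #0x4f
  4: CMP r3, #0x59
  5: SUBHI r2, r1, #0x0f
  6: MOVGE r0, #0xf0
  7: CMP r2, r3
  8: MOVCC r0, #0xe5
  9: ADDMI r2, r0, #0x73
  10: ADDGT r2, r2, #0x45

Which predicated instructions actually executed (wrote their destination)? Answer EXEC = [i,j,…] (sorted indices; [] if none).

EXEC = [2,3,5,6,8,9]

0: ✓ CMP  NZCV=0010
1: · MOVVS
2: ✓ MOVNE  r3←0x6a
3: ✓ ADDNE  r2←0x3d
4: ✓ CMP  NZCV=0010
5: ✓ SUBHI  r2←0x4c
6: ✓ MOVGE  r0←0xf0
7: ✓ CMP  NZCV=1000
8: ✓ MOVCC  r0←0xe5
9: ✓ ADDMI  r2←0x58
10: · ADDGT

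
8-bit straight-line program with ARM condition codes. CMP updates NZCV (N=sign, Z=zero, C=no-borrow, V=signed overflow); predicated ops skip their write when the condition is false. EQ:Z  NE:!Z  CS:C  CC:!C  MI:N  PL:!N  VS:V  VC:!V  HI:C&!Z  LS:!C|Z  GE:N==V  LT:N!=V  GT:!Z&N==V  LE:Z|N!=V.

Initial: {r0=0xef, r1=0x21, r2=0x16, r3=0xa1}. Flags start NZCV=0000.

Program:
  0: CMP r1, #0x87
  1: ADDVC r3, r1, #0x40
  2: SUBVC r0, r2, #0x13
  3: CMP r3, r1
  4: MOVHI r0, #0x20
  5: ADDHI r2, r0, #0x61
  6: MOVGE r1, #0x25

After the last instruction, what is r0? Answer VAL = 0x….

VAL = 0x20

[0] flags=1001 → (cmp)
[1] flags=1001 VC?F → skip
[2] flags=1001 VC?F → skip
[3] flags=1010 → (cmp)
[4] flags=1010 HI?T → r0=0x20
[5] flags=1010 HI?T → r2=0x81
[6] flags=1010 GE?F → skip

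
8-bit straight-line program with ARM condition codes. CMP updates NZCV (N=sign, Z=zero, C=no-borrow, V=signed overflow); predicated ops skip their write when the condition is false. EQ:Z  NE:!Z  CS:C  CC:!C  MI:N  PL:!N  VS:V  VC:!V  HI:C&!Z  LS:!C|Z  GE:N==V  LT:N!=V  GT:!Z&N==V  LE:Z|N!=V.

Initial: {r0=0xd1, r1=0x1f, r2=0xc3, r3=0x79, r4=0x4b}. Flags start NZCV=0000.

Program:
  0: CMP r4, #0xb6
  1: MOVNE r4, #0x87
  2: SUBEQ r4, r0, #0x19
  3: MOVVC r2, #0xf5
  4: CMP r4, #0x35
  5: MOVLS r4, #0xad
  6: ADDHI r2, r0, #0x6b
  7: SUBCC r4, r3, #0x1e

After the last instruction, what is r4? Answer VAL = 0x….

VAL = 0x87

[0] flags=1001 → (cmp)
[1] flags=1001 NE?T → r4=0x87
[2] flags=1001 EQ?F → skip
[3] flags=1001 VC?F → skip
[4] flags=0011 → (cmp)
[5] flags=0011 LS?F → skip
[6] flags=0011 HI?T → r2=0x3c
[7] flags=0011 CC?F → skip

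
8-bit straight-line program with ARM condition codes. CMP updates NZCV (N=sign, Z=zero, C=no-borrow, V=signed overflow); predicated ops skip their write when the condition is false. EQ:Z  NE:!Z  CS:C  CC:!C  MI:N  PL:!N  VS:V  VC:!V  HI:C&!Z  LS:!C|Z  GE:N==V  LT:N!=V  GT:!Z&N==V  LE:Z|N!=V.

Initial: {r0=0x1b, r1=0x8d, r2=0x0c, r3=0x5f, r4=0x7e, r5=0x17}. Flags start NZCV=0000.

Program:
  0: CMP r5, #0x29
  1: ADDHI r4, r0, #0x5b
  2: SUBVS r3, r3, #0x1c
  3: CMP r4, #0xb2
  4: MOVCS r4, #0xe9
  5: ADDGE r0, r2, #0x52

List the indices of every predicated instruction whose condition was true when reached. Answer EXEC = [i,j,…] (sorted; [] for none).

[0] flags=1000 → (cmp)
[1] flags=1000 HI?F → skip
[2] flags=1000 VS?F → skip
[3] flags=1001 → (cmp)
[4] flags=1001 CS?F → skip
[5] flags=1001 GE?T → r0=0x5e

EXEC = [5]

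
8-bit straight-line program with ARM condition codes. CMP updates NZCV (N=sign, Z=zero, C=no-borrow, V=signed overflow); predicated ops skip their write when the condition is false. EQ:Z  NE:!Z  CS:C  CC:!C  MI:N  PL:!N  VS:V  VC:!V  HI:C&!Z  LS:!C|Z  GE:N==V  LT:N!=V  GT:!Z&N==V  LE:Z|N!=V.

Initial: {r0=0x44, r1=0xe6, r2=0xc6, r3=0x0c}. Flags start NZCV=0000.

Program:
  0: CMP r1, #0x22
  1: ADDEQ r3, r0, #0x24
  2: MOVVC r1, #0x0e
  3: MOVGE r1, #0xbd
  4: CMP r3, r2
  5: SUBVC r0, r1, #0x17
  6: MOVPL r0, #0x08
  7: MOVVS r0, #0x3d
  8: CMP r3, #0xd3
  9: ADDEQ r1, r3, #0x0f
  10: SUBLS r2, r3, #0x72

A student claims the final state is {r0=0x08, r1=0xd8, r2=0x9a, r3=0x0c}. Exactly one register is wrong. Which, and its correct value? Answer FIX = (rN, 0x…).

0: ✓ CMP  NZCV=1010
1: · ADDEQ
2: ✓ MOVVC  r1←0x0e
3: · MOVGE
4: ✓ CMP  NZCV=0000
5: ✓ SUBVC  r0←0xf7
6: ✓ MOVPL  r0←0x08
7: · MOVVS
8: ✓ CMP  NZCV=0000
9: · ADDEQ
10: ✓ SUBLS  r2←0x9a

FIX = (r1, 0x0e)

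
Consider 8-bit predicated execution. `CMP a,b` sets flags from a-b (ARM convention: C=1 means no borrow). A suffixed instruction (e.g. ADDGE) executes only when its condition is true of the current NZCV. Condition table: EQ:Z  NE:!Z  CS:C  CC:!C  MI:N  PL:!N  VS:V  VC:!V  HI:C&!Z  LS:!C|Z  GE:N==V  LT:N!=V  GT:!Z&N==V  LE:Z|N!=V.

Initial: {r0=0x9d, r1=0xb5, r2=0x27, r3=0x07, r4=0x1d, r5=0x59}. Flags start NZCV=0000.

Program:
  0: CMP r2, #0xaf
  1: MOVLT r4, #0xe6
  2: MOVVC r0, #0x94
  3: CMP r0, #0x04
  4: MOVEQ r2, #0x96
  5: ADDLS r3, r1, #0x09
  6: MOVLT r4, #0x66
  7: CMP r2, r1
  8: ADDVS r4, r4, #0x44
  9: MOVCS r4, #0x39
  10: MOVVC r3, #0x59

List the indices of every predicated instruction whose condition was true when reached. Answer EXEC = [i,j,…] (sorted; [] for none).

[0] flags=0000 → (cmp)
[1] flags=0000 LT?F → skip
[2] flags=0000 VC?T → r0=0x94
[3] flags=1010 → (cmp)
[4] flags=1010 EQ?F → skip
[5] flags=1010 LS?F → skip
[6] flags=1010 LT?T → r4=0x66
[7] flags=0000 → (cmp)
[8] flags=0000 VS?F → skip
[9] flags=0000 CS?F → skip
[10] flags=0000 VC?T → r3=0x59

EXEC = [2,6,10]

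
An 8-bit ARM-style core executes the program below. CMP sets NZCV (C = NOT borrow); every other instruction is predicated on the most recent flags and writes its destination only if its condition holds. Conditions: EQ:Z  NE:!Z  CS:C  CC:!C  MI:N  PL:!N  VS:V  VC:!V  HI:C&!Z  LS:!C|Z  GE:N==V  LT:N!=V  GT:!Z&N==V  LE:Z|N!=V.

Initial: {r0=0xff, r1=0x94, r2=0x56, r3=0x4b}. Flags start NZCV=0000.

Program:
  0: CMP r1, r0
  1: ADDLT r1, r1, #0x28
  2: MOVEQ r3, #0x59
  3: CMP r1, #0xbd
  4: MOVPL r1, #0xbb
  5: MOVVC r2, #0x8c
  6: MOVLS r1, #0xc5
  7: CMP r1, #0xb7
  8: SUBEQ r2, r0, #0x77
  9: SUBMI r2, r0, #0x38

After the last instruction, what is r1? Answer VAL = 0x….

0: ✓ CMP  NZCV=1000
1: ✓ ADDLT  r1←0xbc
2: · MOVEQ
3: ✓ CMP  NZCV=1000
4: · MOVPL
5: ✓ MOVVC  r2←0x8c
6: ✓ MOVLS  r1←0xc5
7: ✓ CMP  NZCV=0010
8: · SUBEQ
9: · SUBMI

VAL = 0xc5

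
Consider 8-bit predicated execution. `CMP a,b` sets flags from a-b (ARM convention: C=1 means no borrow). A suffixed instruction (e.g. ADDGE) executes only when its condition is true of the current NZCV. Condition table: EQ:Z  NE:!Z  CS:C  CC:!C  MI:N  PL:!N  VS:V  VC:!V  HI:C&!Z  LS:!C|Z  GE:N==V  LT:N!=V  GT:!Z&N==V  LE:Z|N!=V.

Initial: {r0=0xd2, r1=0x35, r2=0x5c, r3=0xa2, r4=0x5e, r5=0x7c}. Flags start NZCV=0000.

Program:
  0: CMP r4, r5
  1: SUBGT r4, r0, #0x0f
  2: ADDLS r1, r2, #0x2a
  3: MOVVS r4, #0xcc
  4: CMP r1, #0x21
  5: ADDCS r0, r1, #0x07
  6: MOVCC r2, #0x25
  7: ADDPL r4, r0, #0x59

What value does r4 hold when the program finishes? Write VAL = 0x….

0: ✓ CMP  NZCV=1000
1: · SUBGT
2: ✓ ADDLS  r1←0x86
3: · MOVVS
4: ✓ CMP  NZCV=0011
5: ✓ ADDCS  r0←0x8d
6: · MOVCC
7: ✓ ADDPL  r4←0xe6

VAL = 0xe6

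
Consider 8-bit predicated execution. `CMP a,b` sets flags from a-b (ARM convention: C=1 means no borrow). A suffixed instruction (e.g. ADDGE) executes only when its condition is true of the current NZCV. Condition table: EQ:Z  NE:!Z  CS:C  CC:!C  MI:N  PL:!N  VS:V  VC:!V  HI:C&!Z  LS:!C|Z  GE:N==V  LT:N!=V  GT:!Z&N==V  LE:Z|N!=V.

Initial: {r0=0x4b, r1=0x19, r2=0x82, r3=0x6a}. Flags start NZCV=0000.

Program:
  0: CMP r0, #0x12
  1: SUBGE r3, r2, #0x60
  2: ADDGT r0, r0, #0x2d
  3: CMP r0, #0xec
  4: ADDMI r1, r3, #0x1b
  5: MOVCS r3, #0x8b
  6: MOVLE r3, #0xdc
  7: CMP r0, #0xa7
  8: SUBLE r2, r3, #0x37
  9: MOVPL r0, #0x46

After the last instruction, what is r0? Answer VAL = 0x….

VAL = 0x78

0: ✓ CMP  NZCV=0010
1: ✓ SUBGE  r3←0x22
2: ✓ ADDGT  r0←0x78
3: ✓ CMP  NZCV=1001
4: ✓ ADDMI  r1←0x3d
5: · MOVCS
6: · MOVLE
7: ✓ CMP  NZCV=1001
8: · SUBLE
9: · MOVPL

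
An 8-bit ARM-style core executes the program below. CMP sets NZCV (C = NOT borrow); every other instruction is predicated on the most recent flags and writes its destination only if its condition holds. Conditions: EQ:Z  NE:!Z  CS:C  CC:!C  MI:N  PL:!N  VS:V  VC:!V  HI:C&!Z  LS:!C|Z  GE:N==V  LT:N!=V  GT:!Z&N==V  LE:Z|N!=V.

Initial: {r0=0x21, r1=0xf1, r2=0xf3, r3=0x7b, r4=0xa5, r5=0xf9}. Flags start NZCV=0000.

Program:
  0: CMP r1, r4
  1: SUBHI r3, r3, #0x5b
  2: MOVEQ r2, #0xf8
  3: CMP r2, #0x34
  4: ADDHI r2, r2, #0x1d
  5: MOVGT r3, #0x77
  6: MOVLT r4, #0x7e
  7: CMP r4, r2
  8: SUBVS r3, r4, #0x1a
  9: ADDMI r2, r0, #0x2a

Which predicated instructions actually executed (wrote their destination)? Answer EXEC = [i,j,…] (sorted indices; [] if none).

EXEC = [1,4,6]

0: ✓ CMP  NZCV=0010
1: ✓ SUBHI  r3←0x20
2: · MOVEQ
3: ✓ CMP  NZCV=1010
4: ✓ ADDHI  r2←0x10
5: · MOVGT
6: ✓ MOVLT  r4←0x7e
7: ✓ CMP  NZCV=0010
8: · SUBVS
9: · ADDMI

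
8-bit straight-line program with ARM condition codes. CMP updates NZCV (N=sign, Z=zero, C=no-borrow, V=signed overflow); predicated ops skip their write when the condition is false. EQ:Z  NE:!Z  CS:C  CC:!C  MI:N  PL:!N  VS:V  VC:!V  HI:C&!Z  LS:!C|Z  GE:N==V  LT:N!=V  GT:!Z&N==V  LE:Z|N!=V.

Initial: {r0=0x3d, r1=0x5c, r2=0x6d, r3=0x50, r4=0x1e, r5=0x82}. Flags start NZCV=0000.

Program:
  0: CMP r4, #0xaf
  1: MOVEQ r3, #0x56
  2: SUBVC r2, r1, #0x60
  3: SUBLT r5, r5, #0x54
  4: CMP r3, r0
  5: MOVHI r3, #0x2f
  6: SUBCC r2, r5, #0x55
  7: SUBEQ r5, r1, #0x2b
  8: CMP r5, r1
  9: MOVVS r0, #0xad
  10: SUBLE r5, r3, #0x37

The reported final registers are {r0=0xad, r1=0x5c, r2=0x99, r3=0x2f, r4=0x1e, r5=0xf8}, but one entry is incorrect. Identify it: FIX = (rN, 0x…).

FIX = (r2, 0xfc)

0: ✓ CMP  NZCV=0000
1: · MOVEQ
2: ✓ SUBVC  r2←0xfc
3: · SUBLT
4: ✓ CMP  NZCV=0010
5: ✓ MOVHI  r3←0x2f
6: · SUBCC
7: · SUBEQ
8: ✓ CMP  NZCV=0011
9: ✓ MOVVS  r0←0xad
10: ✓ SUBLE  r5←0xf8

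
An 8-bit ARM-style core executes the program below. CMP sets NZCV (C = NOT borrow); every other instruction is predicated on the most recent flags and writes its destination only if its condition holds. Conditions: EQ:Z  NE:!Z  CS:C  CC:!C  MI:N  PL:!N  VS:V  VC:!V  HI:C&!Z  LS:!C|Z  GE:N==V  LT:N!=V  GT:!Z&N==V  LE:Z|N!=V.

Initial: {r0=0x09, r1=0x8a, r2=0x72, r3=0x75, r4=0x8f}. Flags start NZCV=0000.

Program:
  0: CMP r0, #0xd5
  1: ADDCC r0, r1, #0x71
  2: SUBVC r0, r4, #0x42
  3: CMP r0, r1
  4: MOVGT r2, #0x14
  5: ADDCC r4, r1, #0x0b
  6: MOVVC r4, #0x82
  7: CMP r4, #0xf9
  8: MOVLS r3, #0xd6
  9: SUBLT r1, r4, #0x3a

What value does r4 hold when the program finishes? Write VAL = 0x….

VAL = 0x95

0: ✓ CMP  NZCV=0000
1: ✓ ADDCC  r0←0xfb
2: ✓ SUBVC  r0←0x4d
3: ✓ CMP  NZCV=1001
4: ✓ MOVGT  r2←0x14
5: ✓ ADDCC  r4←0x95
6: · MOVVC
7: ✓ CMP  NZCV=1000
8: ✓ MOVLS  r3←0xd6
9: ✓ SUBLT  r1←0x5b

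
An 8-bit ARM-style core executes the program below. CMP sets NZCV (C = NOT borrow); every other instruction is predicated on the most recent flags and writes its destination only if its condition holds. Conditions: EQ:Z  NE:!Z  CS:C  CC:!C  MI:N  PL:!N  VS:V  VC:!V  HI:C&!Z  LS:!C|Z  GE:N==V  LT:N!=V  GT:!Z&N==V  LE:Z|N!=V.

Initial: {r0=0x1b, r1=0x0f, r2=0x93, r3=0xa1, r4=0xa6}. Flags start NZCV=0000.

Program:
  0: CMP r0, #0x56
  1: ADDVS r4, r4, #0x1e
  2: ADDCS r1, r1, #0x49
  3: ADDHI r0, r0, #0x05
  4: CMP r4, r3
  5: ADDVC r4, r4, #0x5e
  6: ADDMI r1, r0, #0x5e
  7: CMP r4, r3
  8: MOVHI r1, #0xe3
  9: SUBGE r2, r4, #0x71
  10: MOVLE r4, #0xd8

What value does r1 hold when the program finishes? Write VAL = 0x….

VAL = 0x0f

[0] flags=1000 → (cmp)
[1] flags=1000 VS?F → skip
[2] flags=1000 CS?F → skip
[3] flags=1000 HI?F → skip
[4] flags=0010 → (cmp)
[5] flags=0010 VC?T → r4=0x04
[6] flags=0010 MI?F → skip
[7] flags=0000 → (cmp)
[8] flags=0000 HI?F → skip
[9] flags=0000 GE?T → r2=0x93
[10] flags=0000 LE?F → skip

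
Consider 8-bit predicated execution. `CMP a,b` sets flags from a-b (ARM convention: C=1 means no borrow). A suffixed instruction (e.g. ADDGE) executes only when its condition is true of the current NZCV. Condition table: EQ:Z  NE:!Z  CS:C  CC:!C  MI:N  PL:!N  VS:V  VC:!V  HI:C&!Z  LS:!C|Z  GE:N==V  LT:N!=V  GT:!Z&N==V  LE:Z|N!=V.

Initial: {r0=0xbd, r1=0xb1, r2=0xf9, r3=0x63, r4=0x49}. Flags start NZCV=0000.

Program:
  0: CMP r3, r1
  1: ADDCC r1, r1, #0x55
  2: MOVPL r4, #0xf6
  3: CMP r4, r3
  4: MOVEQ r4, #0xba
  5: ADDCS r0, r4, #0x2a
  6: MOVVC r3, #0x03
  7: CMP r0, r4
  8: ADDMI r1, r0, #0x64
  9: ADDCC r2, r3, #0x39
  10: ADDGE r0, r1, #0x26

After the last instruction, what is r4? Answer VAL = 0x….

VAL = 0x49

0: ✓ CMP  NZCV=1001
1: ✓ ADDCC  r1←0x06
2: · MOVPL
3: ✓ CMP  NZCV=1000
4: · MOVEQ
5: · ADDCS
6: ✓ MOVVC  r3←0x03
7: ✓ CMP  NZCV=0011
8: · ADDMI
9: · ADDCC
10: · ADDGE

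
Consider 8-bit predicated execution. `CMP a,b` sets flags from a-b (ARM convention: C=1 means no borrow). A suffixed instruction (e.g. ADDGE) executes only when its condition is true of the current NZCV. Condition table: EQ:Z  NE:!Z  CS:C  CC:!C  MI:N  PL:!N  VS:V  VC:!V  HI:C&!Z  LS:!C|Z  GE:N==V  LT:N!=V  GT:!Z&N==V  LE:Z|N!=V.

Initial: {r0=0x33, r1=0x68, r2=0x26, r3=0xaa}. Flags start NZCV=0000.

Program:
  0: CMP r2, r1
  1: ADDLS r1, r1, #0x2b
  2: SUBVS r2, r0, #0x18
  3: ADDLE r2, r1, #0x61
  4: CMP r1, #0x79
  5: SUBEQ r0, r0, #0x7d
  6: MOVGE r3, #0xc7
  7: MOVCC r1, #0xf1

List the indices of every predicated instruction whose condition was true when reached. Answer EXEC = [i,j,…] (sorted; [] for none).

0: ✓ CMP  NZCV=1000
1: ✓ ADDLS  r1←0x93
2: · SUBVS
3: ✓ ADDLE  r2←0xf4
4: ✓ CMP  NZCV=0011
5: · SUBEQ
6: · MOVGE
7: · MOVCC

EXEC = [1,3]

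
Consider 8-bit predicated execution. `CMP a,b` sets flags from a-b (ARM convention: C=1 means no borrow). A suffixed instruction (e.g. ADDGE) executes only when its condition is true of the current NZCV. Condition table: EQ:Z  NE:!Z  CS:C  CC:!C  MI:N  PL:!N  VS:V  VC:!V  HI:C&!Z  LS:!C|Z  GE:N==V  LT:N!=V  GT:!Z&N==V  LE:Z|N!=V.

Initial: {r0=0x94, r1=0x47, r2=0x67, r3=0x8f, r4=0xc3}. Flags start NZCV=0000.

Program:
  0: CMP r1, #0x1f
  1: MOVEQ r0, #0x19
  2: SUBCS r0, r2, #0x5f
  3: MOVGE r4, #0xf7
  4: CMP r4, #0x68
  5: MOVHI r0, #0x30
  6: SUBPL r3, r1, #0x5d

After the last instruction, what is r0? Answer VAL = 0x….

[0] flags=0010 → (cmp)
[1] flags=0010 EQ?F → skip
[2] flags=0010 CS?T → r0=0x08
[3] flags=0010 GE?T → r4=0xf7
[4] flags=1010 → (cmp)
[5] flags=1010 HI?T → r0=0x30
[6] flags=1010 PL?F → skip

VAL = 0x30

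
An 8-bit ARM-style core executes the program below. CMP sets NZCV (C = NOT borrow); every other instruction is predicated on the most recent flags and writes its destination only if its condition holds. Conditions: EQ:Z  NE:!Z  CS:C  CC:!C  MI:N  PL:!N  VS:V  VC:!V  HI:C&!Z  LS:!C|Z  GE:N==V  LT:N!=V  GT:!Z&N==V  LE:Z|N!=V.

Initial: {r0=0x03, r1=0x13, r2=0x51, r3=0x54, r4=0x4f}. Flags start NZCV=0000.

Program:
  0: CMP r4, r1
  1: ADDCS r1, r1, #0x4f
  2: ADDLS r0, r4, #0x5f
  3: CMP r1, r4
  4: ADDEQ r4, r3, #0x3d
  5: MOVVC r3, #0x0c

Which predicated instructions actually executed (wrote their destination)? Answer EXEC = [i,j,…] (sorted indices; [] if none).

EXEC = [1,5]

[0] flags=0010 → (cmp)
[1] flags=0010 CS?T → r1=0x62
[2] flags=0010 LS?F → skip
[3] flags=0010 → (cmp)
[4] flags=0010 EQ?F → skip
[5] flags=0010 VC?T → r3=0x0c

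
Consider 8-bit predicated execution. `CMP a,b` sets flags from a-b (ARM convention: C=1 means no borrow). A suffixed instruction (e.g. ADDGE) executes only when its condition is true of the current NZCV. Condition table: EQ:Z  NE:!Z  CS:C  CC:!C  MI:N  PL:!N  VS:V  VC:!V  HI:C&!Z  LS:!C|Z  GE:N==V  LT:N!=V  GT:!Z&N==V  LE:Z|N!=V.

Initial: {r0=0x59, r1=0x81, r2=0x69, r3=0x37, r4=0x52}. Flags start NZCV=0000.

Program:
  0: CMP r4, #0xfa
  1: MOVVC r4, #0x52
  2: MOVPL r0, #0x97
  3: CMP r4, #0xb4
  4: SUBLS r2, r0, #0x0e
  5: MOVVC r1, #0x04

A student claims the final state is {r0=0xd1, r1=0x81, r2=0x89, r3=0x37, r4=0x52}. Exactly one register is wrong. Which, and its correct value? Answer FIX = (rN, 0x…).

[0] flags=0000 → (cmp)
[1] flags=0000 VC?T → r4=0x52
[2] flags=0000 PL?T → r0=0x97
[3] flags=1001 → (cmp)
[4] flags=1001 LS?T → r2=0x89
[5] flags=1001 VC?F → skip

FIX = (r0, 0x97)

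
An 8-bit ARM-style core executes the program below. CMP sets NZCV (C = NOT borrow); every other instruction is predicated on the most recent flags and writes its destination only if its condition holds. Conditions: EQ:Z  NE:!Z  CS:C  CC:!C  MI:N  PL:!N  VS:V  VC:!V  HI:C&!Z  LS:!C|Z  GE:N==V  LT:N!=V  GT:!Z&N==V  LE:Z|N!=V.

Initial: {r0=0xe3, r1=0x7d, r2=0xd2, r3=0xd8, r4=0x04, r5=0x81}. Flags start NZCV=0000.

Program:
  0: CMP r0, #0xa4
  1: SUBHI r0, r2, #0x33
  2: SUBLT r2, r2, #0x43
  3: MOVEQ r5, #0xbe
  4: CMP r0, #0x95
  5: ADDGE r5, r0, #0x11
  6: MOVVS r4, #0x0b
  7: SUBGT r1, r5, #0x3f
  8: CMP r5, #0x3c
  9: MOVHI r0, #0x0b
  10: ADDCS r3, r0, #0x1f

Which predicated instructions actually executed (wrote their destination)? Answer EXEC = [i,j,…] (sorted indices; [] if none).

[0] flags=0010 → (cmp)
[1] flags=0010 HI?T → r0=0x9f
[2] flags=0010 LT?F → skip
[3] flags=0010 EQ?F → skip
[4] flags=0010 → (cmp)
[5] flags=0010 GE?T → r5=0xb0
[6] flags=0010 VS?F → skip
[7] flags=0010 GT?T → r1=0x71
[8] flags=0011 → (cmp)
[9] flags=0011 HI?T → r0=0x0b
[10] flags=0011 CS?T → r3=0x2a

EXEC = [1,5,7,9,10]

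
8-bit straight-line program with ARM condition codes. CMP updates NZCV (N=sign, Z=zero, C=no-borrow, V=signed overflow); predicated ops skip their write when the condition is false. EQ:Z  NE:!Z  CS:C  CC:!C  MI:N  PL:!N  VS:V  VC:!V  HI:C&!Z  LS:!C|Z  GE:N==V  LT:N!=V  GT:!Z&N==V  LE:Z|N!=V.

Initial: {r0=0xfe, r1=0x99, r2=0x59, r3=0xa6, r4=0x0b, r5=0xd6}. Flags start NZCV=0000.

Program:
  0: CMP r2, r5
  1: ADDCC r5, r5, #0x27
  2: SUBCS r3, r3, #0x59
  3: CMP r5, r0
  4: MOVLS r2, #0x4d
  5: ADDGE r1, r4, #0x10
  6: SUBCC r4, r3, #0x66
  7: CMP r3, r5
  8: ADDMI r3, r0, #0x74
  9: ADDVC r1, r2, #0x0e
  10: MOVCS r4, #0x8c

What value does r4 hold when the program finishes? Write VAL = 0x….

VAL = 0x40

0: ✓ CMP  NZCV=1001
1: ✓ ADDCC  r5←0xfd
2: · SUBCS
3: ✓ CMP  NZCV=1000
4: ✓ MOVLS  r2←0x4d
5: · ADDGE
6: ✓ SUBCC  r4←0x40
7: ✓ CMP  NZCV=1000
8: ✓ ADDMI  r3←0x72
9: ✓ ADDVC  r1←0x5b
10: · MOVCS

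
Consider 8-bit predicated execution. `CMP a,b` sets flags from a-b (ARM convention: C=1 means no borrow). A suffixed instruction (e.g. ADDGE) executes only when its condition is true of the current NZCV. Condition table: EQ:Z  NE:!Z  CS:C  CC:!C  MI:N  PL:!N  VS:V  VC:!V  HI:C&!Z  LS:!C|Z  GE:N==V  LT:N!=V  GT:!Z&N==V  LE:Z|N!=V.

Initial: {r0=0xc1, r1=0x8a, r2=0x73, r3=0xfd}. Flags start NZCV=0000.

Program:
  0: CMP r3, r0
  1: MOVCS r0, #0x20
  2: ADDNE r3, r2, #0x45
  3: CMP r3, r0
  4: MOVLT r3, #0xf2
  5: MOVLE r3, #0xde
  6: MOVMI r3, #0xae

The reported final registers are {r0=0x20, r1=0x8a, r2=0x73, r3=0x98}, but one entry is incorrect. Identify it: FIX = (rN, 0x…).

FIX = (r3, 0xae)

[0] flags=0010 → (cmp)
[1] flags=0010 CS?T → r0=0x20
[2] flags=0010 NE?T → r3=0xb8
[3] flags=1010 → (cmp)
[4] flags=1010 LT?T → r3=0xf2
[5] flags=1010 LE?T → r3=0xde
[6] flags=1010 MI?T → r3=0xae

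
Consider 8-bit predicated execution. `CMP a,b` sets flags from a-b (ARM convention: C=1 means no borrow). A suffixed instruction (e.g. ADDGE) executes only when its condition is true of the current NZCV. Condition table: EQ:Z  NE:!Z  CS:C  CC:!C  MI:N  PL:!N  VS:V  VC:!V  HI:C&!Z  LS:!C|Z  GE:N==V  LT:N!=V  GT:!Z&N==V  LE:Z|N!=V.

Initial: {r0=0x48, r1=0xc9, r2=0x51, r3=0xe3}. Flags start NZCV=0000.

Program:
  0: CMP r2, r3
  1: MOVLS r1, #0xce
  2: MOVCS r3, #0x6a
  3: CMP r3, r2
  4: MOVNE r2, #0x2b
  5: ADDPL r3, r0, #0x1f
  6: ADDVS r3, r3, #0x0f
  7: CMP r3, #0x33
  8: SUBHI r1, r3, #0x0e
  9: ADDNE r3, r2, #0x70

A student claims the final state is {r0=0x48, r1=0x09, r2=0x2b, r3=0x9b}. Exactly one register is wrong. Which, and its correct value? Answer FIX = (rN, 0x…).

0: ✓ CMP  NZCV=0000
1: ✓ MOVLS  r1←0xce
2: · MOVCS
3: ✓ CMP  NZCV=1010
4: ✓ MOVNE  r2←0x2b
5: · ADDPL
6: · ADDVS
7: ✓ CMP  NZCV=1010
8: ✓ SUBHI  r1←0xd5
9: ✓ ADDNE  r3←0x9b

FIX = (r1, 0xd5)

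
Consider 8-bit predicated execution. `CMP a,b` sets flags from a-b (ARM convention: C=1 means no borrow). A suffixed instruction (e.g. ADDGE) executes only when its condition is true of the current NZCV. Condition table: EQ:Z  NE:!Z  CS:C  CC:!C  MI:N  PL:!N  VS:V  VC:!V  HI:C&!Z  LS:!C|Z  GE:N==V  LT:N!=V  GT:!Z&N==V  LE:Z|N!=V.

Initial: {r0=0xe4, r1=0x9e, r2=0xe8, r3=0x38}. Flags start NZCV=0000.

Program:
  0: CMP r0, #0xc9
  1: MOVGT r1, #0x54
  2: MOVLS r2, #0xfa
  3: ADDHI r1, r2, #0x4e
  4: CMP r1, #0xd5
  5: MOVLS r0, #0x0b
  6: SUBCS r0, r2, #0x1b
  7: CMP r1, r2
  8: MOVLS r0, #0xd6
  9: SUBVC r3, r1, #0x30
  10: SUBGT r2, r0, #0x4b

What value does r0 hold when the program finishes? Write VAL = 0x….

0: ✓ CMP  NZCV=0010
1: ✓ MOVGT  r1←0x54
2: · MOVLS
3: ✓ ADDHI  r1←0x36
4: ✓ CMP  NZCV=0000
5: ✓ MOVLS  r0←0x0b
6: · SUBCS
7: ✓ CMP  NZCV=0000
8: ✓ MOVLS  r0←0xd6
9: ✓ SUBVC  r3←0x06
10: ✓ SUBGT  r2←0x8b

VAL = 0xd6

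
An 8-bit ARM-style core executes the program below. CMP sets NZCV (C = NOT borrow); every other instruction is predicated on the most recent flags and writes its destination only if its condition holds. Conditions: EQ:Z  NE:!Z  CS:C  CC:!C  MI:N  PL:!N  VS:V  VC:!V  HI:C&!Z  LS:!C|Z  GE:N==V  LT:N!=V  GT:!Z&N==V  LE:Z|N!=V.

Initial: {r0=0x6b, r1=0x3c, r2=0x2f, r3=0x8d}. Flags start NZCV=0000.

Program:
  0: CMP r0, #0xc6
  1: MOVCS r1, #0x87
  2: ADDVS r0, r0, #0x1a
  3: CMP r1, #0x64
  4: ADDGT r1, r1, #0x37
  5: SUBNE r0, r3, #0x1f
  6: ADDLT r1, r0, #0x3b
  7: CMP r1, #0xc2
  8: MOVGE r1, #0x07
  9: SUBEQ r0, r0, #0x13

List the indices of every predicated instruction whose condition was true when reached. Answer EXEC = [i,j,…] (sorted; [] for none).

EXEC = [2,5,6]

0: ✓ CMP  NZCV=1001
1: · MOVCS
2: ✓ ADDVS  r0←0x85
3: ✓ CMP  NZCV=1000
4: · ADDGT
5: ✓ SUBNE  r0←0x6e
6: ✓ ADDLT  r1←0xa9
7: ✓ CMP  NZCV=1000
8: · MOVGE
9: · SUBEQ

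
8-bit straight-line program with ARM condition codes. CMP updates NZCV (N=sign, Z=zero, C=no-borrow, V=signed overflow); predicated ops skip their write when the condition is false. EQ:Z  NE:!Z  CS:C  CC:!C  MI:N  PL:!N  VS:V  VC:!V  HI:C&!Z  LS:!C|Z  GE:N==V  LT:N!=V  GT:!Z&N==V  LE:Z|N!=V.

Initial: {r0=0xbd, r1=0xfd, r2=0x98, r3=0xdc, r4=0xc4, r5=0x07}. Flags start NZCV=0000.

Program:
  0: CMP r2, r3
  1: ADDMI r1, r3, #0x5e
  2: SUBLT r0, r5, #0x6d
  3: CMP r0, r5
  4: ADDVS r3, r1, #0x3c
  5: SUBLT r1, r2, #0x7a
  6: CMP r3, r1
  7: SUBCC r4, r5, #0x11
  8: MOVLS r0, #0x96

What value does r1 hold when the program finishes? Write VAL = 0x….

[0] flags=1000 → (cmp)
[1] flags=1000 MI?T → r1=0x3a
[2] flags=1000 LT?T → r0=0x9a
[3] flags=1010 → (cmp)
[4] flags=1010 VS?F → skip
[5] flags=1010 LT?T → r1=0x1e
[6] flags=1010 → (cmp)
[7] flags=1010 CC?F → skip
[8] flags=1010 LS?F → skip

VAL = 0x1e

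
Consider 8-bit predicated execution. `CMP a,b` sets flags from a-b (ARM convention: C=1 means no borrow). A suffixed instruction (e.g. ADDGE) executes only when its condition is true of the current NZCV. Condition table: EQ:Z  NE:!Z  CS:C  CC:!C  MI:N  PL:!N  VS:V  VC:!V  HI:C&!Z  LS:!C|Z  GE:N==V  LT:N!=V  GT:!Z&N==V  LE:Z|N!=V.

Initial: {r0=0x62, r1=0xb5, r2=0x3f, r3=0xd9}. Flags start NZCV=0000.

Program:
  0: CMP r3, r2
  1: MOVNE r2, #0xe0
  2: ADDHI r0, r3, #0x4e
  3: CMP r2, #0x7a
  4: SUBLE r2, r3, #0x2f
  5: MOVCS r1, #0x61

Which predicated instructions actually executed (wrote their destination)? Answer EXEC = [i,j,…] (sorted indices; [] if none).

EXEC = [1,2,4,5]

[0] flags=1010 → (cmp)
[1] flags=1010 NE?T → r2=0xe0
[2] flags=1010 HI?T → r0=0x27
[3] flags=0011 → (cmp)
[4] flags=0011 LE?T → r2=0xaa
[5] flags=0011 CS?T → r1=0x61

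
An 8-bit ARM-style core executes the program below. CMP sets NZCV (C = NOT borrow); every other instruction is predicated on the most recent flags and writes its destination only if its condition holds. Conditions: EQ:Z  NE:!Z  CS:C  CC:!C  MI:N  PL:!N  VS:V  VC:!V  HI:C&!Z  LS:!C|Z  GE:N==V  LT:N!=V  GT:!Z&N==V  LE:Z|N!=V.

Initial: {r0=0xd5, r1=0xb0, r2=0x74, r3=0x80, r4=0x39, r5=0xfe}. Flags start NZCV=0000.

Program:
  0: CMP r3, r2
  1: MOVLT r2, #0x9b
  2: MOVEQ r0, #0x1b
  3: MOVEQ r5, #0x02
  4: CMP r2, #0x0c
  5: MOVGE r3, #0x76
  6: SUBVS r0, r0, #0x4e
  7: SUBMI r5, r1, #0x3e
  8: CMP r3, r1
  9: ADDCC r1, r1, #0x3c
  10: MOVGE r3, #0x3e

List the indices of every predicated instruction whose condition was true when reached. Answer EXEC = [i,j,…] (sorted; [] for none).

EXEC = [1,7,9]

[0] flags=0011 → (cmp)
[1] flags=0011 LT?T → r2=0x9b
[2] flags=0011 EQ?F → skip
[3] flags=0011 EQ?F → skip
[4] flags=1010 → (cmp)
[5] flags=1010 GE?F → skip
[6] flags=1010 VS?F → skip
[7] flags=1010 MI?T → r5=0x72
[8] flags=1000 → (cmp)
[9] flags=1000 CC?T → r1=0xec
[10] flags=1000 GE?F → skip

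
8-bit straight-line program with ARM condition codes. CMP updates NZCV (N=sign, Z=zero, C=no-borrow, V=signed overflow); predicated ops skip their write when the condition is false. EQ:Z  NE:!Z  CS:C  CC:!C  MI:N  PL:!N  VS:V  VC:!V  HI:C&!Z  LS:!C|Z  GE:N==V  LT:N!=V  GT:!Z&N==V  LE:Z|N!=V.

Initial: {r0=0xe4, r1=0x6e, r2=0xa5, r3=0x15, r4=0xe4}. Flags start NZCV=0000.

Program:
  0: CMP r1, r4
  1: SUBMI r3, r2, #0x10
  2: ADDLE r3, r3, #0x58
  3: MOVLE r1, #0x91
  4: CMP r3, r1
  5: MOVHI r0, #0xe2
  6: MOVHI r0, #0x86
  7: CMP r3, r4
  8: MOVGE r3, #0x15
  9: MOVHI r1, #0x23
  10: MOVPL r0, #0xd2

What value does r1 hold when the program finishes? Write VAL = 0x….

0: ✓ CMP  NZCV=1001
1: ✓ SUBMI  r3←0x95
2: · ADDLE
3: · MOVLE
4: ✓ CMP  NZCV=0011
5: ✓ MOVHI  r0←0xe2
6: ✓ MOVHI  r0←0x86
7: ✓ CMP  NZCV=1000
8: · MOVGE
9: · MOVHI
10: · MOVPL

VAL = 0x6e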